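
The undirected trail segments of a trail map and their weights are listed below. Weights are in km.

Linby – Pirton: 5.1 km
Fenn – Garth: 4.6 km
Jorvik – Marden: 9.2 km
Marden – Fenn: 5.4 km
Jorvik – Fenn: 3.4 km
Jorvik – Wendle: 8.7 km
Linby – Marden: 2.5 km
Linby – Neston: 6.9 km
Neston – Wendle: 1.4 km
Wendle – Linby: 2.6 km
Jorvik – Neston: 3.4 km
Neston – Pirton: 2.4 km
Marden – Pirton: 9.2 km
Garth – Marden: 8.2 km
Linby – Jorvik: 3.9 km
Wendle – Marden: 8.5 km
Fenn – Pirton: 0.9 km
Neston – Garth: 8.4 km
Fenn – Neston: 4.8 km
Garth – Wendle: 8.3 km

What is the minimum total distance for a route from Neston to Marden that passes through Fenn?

8.7 km

Shortest Neston→Fenn: Neston → Pirton → Fenn = 3.3
Shortest Fenn→Marden: Fenn → Marden = 5.4
Total via Fenn: 3.3 + 5.4 = 8.7 km.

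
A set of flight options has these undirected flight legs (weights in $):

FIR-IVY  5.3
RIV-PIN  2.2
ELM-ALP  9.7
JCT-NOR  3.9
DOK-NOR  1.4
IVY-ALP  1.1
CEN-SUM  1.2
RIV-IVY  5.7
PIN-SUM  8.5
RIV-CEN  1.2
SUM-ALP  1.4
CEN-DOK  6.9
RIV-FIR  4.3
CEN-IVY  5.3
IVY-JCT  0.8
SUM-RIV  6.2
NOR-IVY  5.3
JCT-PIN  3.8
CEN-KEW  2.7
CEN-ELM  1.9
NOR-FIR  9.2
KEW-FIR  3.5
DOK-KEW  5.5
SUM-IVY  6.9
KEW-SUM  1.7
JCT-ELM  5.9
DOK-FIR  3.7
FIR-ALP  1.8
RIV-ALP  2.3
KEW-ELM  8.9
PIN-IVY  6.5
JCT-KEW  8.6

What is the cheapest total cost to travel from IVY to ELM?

Running Dijkstra from IVY:
IVY: 0
JCT: 0.8  (via IVY)
ALP: 1.1  (via IVY)
SUM: 2.5  (via ALP)
FIR: 2.9  (via ALP)
RIV: 3.4  (via ALP)
CEN: 3.7  (via SUM)
KEW: 4.2  (via SUM)
PIN: 4.6  (via JCT)
NOR: 4.7  (via JCT)
ELM: 5.6  (via CEN)
Shortest route: IVY–ALP–SUM–CEN–ELM = $5.6.

$5.6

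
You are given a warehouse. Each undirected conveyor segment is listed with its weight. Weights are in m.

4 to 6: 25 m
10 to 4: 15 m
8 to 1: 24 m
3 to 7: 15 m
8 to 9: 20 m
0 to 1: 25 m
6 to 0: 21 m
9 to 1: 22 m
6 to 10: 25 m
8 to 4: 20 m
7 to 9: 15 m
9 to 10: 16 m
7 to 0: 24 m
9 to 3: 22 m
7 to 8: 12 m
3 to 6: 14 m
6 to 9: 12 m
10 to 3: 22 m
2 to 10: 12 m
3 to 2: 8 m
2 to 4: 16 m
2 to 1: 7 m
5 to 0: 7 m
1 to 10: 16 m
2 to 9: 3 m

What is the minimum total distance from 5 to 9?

40 m

Settle nodes by increasing distance from 5:
5: 0
0: 7  (via 5)
6: 28  (via 0)
7: 31  (via 0)
1: 32  (via 0)
2: 39  (via 1)
9: 40  (via 6)
Shortest route: 5–0–6–9 = 40 m.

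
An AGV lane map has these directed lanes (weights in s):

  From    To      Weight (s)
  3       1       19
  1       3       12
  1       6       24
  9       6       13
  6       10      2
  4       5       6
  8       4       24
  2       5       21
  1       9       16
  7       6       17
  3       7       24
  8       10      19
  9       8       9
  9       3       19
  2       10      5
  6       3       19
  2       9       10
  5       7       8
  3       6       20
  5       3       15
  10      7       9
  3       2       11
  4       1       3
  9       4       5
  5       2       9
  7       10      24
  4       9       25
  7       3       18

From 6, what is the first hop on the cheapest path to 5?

Candidate routes:
6 - 3 - 2 - 5: 19+11+21 = 51
6 - 10 - 7 - 3 - 2 - 9 - 4 - 5: 2+9+18+11+10+5+6 = 61
6 - 10 - 7 - 3 - 2 - 5: 2+9+18+11+21 = 61
Cheapest is 6 - 3 - 2 - 5 at 51 s.
So from 6 the first move is to 3.

3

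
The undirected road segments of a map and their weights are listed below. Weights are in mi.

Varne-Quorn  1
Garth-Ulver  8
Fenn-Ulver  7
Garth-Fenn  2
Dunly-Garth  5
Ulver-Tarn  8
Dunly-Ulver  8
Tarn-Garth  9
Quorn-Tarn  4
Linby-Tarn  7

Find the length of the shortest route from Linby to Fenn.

Shortest distances from Linby:
Linby: 0
Tarn: 7  (via Linby)
Quorn: 11  (via Tarn)
Varne: 12  (via Quorn)
Ulver: 15  (via Tarn)
Garth: 16  (via Tarn)
Fenn: 18  (via Garth)
Shortest route: Linby–Tarn–Garth–Fenn = 18 mi.

18 mi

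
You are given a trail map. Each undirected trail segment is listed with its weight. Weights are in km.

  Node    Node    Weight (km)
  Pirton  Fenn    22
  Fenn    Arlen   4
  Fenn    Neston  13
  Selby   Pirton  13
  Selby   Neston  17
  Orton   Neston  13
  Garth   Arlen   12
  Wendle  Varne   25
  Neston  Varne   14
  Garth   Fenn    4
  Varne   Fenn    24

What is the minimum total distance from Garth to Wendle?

Candidate routes:
Garth → Fenn → Neston → Varne → Wendle: 4+13+14+25 = 56
Garth → Arlen → Fenn → Neston → Varne → Wendle: 12+4+13+14+25 = 68
Garth → Arlen → Fenn → Varne → Wendle: 12+4+24+25 = 65
Garth → Fenn → Varne → Wendle: 4+24+25 = 53
Cheapest is Garth → Fenn → Varne → Wendle at 53 km.

53 km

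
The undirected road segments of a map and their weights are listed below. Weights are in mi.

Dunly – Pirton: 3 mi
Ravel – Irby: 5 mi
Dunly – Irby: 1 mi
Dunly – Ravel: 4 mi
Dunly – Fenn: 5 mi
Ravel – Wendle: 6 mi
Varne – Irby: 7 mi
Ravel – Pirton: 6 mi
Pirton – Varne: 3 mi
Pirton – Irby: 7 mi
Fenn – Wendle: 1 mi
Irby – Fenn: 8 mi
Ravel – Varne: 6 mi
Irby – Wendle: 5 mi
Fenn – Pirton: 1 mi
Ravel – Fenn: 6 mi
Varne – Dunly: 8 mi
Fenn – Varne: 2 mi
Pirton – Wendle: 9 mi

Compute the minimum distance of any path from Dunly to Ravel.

4 mi

Running Dijkstra from Dunly:
Dunly: 0
Irby: 1  (via Dunly)
Pirton: 3  (via Dunly)
Fenn: 4  (via Pirton)
Ravel: 4  (via Dunly)
Shortest route: Dunly → Ravel = 4 mi.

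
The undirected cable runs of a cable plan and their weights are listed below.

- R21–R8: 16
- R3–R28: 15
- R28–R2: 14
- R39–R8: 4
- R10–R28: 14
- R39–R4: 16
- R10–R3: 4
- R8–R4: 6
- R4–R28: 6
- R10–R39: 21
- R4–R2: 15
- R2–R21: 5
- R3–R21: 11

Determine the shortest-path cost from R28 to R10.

Candidate routes:
R28 - R10: 14 = 14
R28 - R3 - R10: 15+4 = 19
R28 - R2 - R21 - R3 - R10: 14+5+11+4 = 34
Cheapest is R28 - R10 at 14.

14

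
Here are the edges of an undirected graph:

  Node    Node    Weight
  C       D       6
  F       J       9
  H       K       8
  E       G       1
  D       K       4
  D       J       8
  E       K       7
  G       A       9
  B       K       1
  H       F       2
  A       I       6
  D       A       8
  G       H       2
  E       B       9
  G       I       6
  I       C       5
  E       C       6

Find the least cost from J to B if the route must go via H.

Shortest J→H: J–F–H = 11
Shortest H→B: H–K–B = 9
Total via H: 11 + 9 = 20.

20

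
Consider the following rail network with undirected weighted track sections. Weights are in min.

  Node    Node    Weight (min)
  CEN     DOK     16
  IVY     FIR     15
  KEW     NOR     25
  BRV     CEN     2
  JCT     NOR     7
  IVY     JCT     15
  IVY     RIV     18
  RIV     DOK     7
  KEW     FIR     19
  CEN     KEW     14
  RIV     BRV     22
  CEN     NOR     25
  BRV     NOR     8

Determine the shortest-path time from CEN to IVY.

32 min

Enumerating some paths:
CEN - BRV - NOR - JCT - IVY: 2+8+7+15 = 32
CEN - DOK - RIV - IVY: 16+7+18 = 41
The minimum is 32 min via CEN - BRV - NOR - JCT - IVY.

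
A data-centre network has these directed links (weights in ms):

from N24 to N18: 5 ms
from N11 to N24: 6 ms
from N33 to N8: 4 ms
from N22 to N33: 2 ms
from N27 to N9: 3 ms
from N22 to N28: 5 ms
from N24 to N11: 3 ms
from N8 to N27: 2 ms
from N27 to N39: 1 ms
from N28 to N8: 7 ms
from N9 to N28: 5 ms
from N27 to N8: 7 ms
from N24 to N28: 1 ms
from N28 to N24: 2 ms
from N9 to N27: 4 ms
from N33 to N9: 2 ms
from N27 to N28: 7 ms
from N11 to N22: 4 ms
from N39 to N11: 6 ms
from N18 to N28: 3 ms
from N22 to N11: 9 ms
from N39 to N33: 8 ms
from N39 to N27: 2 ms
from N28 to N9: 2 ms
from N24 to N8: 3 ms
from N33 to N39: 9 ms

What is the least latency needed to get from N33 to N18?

14 ms

Settle nodes by increasing distance from N33:
N33: 0
N9: 2  (via N33)
N8: 4  (via N33)
N27: 6  (via N9)
N39: 7  (via N27)
N28: 7  (via N9)
N24: 9  (via N28)
N11: 12  (via N24)
N18: 14  (via N24)
Shortest route: N33 → N9 → N28 → N24 → N18 = 14 ms.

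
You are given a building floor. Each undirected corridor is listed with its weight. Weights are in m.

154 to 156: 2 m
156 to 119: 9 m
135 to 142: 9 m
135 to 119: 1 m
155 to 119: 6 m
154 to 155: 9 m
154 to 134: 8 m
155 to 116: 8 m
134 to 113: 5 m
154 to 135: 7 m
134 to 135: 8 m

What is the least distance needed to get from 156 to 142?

Candidate routes:
156 → 154 → 134 → 135 → 142: 2+8+8+9 = 27
156 → 154 → 135 → 142: 2+7+9 = 18
156 → 154 → 155 → 119 → 135 → 142: 2+9+6+1+9 = 27
156 → 119 → 135 → 142: 9+1+9 = 19
The minimum is 18 m via 156 → 154 → 135 → 142.

18 m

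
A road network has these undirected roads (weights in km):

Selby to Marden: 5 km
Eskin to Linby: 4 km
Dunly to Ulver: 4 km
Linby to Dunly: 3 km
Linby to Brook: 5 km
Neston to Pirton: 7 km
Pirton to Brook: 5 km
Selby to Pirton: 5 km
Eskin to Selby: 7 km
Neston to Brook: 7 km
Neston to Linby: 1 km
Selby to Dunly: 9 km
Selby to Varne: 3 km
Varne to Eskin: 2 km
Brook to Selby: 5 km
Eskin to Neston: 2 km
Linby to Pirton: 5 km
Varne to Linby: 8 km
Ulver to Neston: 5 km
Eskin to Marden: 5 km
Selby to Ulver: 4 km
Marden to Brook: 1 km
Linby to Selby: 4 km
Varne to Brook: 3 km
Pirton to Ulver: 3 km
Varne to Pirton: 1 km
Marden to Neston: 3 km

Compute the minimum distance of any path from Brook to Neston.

4 km

Candidate routes:
Brook - Marden - Neston: 1+3 = 4
Brook - Linby - Neston: 5+1 = 6
Brook - Varne - Eskin - Neston: 3+2+2 = 7
The minimum is 4 km via Brook - Marden - Neston.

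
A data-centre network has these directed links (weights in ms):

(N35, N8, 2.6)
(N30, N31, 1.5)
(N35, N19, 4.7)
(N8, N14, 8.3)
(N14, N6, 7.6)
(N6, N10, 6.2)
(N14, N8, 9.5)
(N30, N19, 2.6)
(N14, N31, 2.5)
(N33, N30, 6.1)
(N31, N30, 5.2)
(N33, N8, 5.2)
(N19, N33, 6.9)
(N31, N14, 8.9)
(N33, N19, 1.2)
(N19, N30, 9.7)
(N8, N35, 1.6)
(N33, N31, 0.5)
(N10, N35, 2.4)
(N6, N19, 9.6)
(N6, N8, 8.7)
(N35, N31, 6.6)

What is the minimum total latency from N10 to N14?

Shortest distances from N10:
N10: 0
N35: 2.4  (via N10)
N8: 5  (via N35)
N19: 7.1  (via N35)
N31: 9  (via N35)
N14: 13.3  (via N8)
Shortest route: N10 → N35 → N8 → N14 = 13.3 ms.

13.3 ms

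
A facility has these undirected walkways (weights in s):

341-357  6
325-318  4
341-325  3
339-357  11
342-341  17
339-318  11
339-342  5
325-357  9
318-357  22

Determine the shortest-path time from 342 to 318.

Shortest distances from 342:
342: 0
339: 5  (via 342)
318: 16  (via 339)
Shortest route: 342–339–318 = 16 s.

16 s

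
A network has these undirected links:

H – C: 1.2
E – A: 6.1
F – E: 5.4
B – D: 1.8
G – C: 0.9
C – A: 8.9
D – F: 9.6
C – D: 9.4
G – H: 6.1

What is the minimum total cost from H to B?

Settle nodes by increasing distance from H:
H: 0
C: 1.2  (via H)
G: 2.1  (via C)
A: 10.1  (via C)
D: 10.6  (via C)
B: 12.4  (via D)
Shortest route: H–C–D–B = 12.4.

12.4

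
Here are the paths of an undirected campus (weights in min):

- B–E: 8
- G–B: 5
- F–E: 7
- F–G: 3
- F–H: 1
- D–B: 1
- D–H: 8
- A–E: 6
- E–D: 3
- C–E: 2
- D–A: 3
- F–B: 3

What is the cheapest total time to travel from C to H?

10 min

Enumerating some paths:
C - E - F - H: 2+7+1 = 10
C - E - D - H: 2+3+8 = 13
Cheapest is C - E - F - H at 10 min.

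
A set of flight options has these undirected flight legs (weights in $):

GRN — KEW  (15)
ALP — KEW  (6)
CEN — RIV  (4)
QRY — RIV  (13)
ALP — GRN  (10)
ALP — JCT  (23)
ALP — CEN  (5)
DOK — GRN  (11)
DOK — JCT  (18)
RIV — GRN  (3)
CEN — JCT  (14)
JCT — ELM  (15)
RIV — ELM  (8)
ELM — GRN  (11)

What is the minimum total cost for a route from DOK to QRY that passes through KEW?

$54

Best DOK to KEW: DOK → GRN → KEW costing 26
Shortest KEW→QRY: KEW → ALP → CEN → RIV → QRY = 28
Total via KEW: 26 + 28 = $54.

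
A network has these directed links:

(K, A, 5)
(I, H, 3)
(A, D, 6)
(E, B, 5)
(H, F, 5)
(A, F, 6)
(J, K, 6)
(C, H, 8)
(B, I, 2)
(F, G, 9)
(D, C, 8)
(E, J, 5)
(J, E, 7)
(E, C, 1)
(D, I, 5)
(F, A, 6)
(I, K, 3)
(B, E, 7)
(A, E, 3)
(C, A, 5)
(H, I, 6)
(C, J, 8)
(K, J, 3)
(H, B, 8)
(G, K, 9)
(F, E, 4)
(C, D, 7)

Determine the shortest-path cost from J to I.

14

Compare a few routes:
J - E - C - D - I: 7+1+7+5 = 20
J - E - B - I: 7+5+2 = 14
Cheapest is J - E - B - I at 14.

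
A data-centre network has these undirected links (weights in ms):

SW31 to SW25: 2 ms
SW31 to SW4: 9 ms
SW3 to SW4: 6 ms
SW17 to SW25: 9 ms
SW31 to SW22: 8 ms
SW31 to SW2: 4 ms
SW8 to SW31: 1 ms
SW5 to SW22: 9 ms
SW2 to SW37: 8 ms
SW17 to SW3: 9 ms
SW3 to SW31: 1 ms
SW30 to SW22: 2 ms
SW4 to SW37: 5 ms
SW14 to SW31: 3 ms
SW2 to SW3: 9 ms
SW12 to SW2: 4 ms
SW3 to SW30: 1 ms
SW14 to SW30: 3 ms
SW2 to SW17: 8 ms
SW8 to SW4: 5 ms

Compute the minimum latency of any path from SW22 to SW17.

Enumerating some paths:
SW22 - SW30 - SW3 - SW17: 2+1+9 = 12
SW22 - SW30 - SW3 - SW31 - SW2 - SW17: 2+1+1+4+8 = 16
SW22 - SW30 - SW14 - SW31 - SW3 - SW17: 2+3+3+1+9 = 18
SW22 - SW30 - SW3 - SW31 - SW25 - SW17: 2+1+1+2+9 = 15
The minimum is 12 ms via SW22 - SW30 - SW3 - SW17.

12 ms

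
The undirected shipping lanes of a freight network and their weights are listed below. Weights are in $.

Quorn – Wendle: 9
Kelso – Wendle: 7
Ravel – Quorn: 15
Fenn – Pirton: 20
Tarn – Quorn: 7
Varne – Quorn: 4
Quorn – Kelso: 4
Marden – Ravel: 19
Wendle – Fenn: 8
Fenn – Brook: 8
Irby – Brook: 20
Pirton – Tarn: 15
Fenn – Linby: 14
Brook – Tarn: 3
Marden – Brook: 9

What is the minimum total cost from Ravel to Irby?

Shortest distances from Ravel:
Ravel: 0
Quorn: 15  (via Ravel)
Kelso: 19  (via Quorn)
Varne: 19  (via Quorn)
Marden: 19  (via Ravel)
Tarn: 22  (via Quorn)
Wendle: 24  (via Quorn)
Brook: 25  (via Tarn)
Fenn: 32  (via Wendle)
Pirton: 37  (via Tarn)
Irby: 45  (via Brook)
Shortest route: Ravel–Quorn–Tarn–Brook–Irby = $45.

$45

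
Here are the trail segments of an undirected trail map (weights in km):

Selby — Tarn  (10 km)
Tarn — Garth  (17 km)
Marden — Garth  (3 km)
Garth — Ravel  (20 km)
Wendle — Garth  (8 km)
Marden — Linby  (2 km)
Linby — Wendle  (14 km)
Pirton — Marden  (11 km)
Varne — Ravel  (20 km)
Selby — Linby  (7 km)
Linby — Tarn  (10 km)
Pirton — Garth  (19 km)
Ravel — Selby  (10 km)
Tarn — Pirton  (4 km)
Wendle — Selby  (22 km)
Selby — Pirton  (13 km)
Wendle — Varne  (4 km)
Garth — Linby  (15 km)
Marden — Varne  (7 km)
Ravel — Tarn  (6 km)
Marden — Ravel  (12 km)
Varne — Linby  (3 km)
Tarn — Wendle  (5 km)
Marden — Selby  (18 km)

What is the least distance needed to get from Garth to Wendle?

8 km

Running Dijkstra from Garth:
Garth: 0
Marden: 3  (via Garth)
Linby: 5  (via Marden)
Varne: 8  (via Linby)
Wendle: 8  (via Garth)
Shortest route: Garth → Wendle = 8 km.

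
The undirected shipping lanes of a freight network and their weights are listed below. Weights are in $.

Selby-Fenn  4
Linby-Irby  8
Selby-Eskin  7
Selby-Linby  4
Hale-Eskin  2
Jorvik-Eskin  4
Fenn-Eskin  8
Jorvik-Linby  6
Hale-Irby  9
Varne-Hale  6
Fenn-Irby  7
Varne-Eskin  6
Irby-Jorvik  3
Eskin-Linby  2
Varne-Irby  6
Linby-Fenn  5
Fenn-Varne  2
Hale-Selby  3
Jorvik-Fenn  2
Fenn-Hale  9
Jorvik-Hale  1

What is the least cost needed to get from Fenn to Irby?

Shortest distances from Fenn:
Fenn: 0
Varne: 2  (via Fenn)
Jorvik: 2  (via Fenn)
Hale: 3  (via Jorvik)
Selby: 4  (via Fenn)
Eskin: 5  (via Hale)
Linby: 5  (via Fenn)
Irby: 5  (via Jorvik)
Shortest route: Fenn–Jorvik–Irby = $5.

$5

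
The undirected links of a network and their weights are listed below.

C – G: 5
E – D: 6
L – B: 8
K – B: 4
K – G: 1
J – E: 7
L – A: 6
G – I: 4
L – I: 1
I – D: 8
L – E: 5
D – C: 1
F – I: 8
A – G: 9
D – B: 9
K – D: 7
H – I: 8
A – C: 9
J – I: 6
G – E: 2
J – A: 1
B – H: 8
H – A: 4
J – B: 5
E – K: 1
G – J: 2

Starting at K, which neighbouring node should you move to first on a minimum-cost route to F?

G

Candidate routes:
K → G → I → F: 1+4+8 = 13
K → E → G → I → F: 1+2+4+8 = 15
The minimum is 13 via K → G → I → F.
So from K the first move is to G.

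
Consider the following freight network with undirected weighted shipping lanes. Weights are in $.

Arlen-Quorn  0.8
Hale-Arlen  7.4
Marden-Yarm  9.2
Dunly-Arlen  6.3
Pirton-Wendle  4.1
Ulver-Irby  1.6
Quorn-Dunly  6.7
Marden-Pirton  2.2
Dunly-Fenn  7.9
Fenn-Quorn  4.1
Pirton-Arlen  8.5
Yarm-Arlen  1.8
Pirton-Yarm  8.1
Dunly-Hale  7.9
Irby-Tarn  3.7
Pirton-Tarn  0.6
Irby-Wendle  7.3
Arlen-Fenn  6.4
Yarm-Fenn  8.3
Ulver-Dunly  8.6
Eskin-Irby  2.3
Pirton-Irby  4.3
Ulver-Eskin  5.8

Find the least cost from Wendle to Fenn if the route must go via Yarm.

$18.9

Best Wendle to Yarm: Wendle–Pirton–Yarm costing 12.2
Best Yarm to Fenn: Yarm–Arlen–Quorn–Fenn costing 6.7
Total via Yarm: 12.2 + 6.7 = $18.9.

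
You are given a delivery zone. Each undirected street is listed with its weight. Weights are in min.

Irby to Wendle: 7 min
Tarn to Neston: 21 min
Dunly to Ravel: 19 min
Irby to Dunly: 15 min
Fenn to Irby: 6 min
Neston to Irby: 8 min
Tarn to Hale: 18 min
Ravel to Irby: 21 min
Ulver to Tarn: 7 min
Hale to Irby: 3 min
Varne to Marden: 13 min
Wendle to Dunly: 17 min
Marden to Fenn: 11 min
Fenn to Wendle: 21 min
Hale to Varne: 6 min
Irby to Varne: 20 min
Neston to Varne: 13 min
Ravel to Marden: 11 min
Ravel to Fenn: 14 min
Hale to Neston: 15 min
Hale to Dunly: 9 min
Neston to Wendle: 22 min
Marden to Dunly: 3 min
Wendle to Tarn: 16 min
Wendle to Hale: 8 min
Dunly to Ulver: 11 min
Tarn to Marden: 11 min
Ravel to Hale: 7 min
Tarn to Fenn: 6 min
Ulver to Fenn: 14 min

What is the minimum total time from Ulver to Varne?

26 min

Compare a few routes:
Ulver–Dunly–Hale–Varne: 11+9+6 = 26
Ulver–Tarn–Fenn–Irby–Hale–Varne: 7+6+6+3+6 = 28
Ulver–Dunly–Marden–Varne: 11+3+13 = 27
The minimum is 26 min via Ulver–Dunly–Hale–Varne.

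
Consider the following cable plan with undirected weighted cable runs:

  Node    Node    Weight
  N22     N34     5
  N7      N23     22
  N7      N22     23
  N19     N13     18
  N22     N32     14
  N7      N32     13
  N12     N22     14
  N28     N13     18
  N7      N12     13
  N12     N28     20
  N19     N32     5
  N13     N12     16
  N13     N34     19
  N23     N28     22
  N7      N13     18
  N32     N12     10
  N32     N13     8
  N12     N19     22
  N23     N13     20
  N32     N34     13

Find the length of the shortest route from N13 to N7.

18

Settle nodes by increasing distance from N13:
N13: 0
N32: 8  (via N13)
N19: 13  (via N32)
N12: 16  (via N13)
N7: 18  (via N13)
Shortest route: N13 → N7 = 18.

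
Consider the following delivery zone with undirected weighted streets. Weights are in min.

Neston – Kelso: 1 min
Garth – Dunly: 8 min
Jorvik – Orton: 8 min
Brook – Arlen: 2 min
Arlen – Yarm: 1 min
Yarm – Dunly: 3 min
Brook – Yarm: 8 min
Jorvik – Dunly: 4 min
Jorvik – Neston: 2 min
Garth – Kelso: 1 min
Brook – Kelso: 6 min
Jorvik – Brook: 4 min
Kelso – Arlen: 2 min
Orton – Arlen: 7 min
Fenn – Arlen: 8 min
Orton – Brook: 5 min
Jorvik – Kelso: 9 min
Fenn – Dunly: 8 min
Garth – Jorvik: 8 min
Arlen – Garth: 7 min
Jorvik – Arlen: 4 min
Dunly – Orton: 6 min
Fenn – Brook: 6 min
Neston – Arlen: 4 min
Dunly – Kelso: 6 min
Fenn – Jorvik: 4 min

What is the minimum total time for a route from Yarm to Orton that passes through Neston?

Shortest Yarm→Neston: Yarm → Arlen → Kelso → Neston = 4
Best Neston to Orton: Neston → Jorvik → Orton costing 10
Total via Neston: 4 + 10 = 14 min.

14 min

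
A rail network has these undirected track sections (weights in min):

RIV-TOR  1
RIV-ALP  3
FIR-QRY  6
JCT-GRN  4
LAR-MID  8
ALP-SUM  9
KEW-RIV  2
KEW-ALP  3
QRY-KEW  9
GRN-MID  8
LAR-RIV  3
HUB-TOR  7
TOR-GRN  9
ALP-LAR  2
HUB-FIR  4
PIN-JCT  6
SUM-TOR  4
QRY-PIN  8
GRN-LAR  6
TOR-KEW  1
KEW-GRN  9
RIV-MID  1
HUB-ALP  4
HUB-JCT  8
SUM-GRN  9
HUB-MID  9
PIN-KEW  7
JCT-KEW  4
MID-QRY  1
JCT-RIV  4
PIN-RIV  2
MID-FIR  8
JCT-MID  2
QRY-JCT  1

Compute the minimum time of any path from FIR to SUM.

13 min

Enumerating some paths:
FIR - QRY - MID - RIV - TOR - SUM: 6+1+1+1+4 = 13
FIR - MID - RIV - TOR - SUM: 8+1+1+4 = 14
FIR - QRY - JCT - MID - RIV - TOR - SUM: 6+1+2+1+1+4 = 15
Cheapest is FIR - QRY - MID - RIV - TOR - SUM at 13 min.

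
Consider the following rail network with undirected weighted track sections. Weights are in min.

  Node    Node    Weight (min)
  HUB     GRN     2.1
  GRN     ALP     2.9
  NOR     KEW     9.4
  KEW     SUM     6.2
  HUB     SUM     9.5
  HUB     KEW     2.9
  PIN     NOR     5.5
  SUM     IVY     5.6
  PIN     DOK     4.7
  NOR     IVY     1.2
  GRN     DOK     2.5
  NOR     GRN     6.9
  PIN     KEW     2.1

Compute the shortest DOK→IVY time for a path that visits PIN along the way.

Shortest DOK→PIN: DOK–PIN = 4.7
Best PIN to IVY: PIN–NOR–IVY costing 6.7
Total via PIN: 4.7 + 6.7 = 11.4 min.

11.4 min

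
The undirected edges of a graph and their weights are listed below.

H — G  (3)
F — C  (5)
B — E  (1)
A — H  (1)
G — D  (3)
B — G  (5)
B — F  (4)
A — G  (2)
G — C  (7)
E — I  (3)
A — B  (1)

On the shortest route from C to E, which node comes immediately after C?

F

Candidate routes:
C → G → A → B → E: 7+2+1+1 = 11
C → F → B → E: 5+4+1 = 10
The minimum is 10 via C → F → B → E.
So from C the first move is to F.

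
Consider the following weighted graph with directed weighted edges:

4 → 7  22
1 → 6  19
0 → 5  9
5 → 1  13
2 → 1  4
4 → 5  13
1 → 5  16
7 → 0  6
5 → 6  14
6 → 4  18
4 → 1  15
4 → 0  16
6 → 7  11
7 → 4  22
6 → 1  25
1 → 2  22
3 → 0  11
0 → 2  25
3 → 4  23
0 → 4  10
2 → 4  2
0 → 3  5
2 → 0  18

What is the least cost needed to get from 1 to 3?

41

Compare a few routes:
1 - 2 - 0 - 3: 22+18+5 = 45
1 - 6 - 7 - 0 - 3: 19+11+6+5 = 41
1 - 2 - 4 - 0 - 3: 22+2+16+5 = 45
1 - 5 - 6 - 7 - 0 - 3: 16+14+11+6+5 = 52
The minimum is 41 via 1 - 6 - 7 - 0 - 3.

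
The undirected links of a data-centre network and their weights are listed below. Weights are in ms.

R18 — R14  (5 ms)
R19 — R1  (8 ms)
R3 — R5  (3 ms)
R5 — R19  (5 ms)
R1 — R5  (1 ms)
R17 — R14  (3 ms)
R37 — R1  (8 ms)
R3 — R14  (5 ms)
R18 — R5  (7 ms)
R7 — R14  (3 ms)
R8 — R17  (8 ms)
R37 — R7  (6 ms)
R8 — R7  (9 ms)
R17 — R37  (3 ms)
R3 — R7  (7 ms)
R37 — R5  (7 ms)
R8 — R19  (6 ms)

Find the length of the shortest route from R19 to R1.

6 ms

Compare a few routes:
R19 → R5 → R1: 5+1 = 6
R19 → R1: 8 = 8
The minimum is 6 ms via R19 → R5 → R1.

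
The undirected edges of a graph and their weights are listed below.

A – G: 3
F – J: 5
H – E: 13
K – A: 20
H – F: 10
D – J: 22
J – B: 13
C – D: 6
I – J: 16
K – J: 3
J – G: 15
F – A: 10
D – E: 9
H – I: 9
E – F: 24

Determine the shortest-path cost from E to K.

Candidate routes:
E–H–F–J–K: 13+10+5+3 = 31
E–D–J–K: 9+22+3 = 34
E–F–J–K: 24+5+3 = 32
The minimum is 31 via E–H–F–J–K.

31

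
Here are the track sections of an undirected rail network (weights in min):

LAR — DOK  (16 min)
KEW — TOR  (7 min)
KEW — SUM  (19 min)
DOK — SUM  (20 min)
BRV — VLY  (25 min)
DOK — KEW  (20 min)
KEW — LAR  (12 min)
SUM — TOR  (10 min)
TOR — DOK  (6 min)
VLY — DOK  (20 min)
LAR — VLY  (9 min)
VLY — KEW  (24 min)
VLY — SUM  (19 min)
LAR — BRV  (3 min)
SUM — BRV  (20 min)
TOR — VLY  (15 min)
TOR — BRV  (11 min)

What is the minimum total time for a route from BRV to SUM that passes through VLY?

Shortest BRV→VLY: BRV → LAR → VLY = 12
Best VLY to SUM: VLY → SUM costing 19
Total via VLY: 12 + 19 = 31 min.

31 min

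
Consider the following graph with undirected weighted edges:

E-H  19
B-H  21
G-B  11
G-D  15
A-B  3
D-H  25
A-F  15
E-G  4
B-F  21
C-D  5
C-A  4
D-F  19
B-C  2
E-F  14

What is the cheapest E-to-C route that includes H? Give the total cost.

42

Best E to H: E–H costing 19
Best H to C: H–B–C costing 23
Total via H: 19 + 23 = 42.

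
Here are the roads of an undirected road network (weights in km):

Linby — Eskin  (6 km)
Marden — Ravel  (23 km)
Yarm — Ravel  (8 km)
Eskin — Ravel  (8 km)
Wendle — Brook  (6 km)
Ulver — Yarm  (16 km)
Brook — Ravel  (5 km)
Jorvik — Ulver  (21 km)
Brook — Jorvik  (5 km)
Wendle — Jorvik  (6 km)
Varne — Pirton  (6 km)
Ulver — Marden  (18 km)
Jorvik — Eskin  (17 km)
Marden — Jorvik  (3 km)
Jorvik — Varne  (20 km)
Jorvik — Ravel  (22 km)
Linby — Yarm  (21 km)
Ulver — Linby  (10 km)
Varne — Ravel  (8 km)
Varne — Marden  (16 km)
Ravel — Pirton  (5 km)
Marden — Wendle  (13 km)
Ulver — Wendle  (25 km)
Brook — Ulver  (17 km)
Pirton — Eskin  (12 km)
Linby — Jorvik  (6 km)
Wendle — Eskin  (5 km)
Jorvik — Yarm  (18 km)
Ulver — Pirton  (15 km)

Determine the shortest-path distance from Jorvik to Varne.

Running Dijkstra from Jorvik:
Jorvik: 0
Marden: 3  (via Jorvik)
Brook: 5  (via Jorvik)
Wendle: 6  (via Jorvik)
Linby: 6  (via Jorvik)
Ravel: 10  (via Brook)
Eskin: 11  (via Wendle)
Pirton: 15  (via Ravel)
Ulver: 16  (via Linby)
Yarm: 18  (via Jorvik)
Varne: 18  (via Ravel)
Shortest route: Jorvik–Brook–Ravel–Varne = 18 km.

18 km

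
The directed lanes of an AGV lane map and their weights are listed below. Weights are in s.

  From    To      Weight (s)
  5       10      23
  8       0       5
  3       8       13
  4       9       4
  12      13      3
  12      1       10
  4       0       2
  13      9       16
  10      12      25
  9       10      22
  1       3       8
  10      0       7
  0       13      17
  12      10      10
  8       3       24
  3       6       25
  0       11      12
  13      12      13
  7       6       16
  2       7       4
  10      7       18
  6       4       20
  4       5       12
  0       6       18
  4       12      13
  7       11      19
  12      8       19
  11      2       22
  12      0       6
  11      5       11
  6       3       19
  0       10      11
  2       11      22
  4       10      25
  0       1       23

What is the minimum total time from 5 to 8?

Running Dijkstra from 5:
5: 0
10: 23  (via 5)
0: 30  (via 10)
7: 41  (via 10)
11: 42  (via 0)
13: 47  (via 0)
6: 48  (via 0)
12: 48  (via 10)
1: 53  (via 0)
3: 61  (via 1)
9: 63  (via 13)
2: 64  (via 11)
8: 67  (via 12)
Shortest route: 5–10–12–8 = 67 s.

67 s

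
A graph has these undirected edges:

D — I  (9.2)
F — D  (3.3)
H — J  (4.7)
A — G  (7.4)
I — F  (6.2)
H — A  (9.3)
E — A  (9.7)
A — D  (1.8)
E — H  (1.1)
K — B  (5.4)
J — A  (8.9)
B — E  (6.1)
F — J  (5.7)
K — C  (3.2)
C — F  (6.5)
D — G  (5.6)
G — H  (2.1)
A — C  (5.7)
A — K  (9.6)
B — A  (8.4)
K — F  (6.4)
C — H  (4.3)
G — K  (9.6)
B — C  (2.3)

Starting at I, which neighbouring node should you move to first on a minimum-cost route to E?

F

Compare a few routes:
I–F–J–H–E: 6.2+5.7+4.7+1.1 = 17.7
I–D–G–H–E: 9.2+5.6+2.1+1.1 = 18
I–F–C–H–E: 6.2+6.5+4.3+1.1 = 18.1
Cheapest is I–F–J–H–E at 17.7.
So from I the first move is to F.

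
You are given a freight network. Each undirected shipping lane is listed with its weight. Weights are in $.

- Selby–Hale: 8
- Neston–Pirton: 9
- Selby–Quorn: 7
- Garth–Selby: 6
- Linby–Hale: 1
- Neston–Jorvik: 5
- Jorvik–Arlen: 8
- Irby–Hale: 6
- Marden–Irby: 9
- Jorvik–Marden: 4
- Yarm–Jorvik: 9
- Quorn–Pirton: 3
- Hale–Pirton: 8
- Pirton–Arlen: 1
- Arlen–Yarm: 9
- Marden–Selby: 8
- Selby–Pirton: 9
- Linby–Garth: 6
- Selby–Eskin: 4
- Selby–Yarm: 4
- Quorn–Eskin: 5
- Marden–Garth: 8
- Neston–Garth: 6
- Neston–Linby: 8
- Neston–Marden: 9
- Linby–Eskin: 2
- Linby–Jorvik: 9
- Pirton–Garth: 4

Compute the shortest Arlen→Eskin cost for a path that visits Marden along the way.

$24

Shortest Arlen→Marden: Arlen → Jorvik → Marden = 12
Shortest Marden→Eskin: Marden → Selby → Eskin = 12
Total via Marden: 12 + 12 = $24.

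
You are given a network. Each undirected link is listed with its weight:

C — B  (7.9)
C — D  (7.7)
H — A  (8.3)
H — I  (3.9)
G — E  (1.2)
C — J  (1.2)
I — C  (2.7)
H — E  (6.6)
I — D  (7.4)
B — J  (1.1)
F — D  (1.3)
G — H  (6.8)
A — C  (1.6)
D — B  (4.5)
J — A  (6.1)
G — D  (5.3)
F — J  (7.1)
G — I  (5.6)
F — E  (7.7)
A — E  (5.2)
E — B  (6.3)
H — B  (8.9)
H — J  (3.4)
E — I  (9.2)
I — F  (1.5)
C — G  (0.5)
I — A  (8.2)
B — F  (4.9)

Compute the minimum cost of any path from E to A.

3.3

Settle nodes by increasing distance from E:
E: 0
G: 1.2  (via E)
C: 1.7  (via G)
J: 2.9  (via C)
A: 3.3  (via C)
Shortest route: E–G–C–A = 3.3.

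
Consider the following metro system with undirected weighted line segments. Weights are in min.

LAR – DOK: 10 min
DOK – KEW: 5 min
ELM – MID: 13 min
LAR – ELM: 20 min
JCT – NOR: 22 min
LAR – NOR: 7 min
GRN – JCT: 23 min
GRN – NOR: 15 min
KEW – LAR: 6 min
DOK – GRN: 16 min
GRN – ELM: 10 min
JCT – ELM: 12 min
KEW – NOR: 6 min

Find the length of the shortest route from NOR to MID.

38 min

Running Dijkstra from NOR:
NOR: 0
KEW: 6  (via NOR)
LAR: 7  (via NOR)
DOK: 11  (via KEW)
GRN: 15  (via NOR)
JCT: 22  (via NOR)
ELM: 25  (via GRN)
MID: 38  (via ELM)
Shortest route: NOR → GRN → ELM → MID = 38 min.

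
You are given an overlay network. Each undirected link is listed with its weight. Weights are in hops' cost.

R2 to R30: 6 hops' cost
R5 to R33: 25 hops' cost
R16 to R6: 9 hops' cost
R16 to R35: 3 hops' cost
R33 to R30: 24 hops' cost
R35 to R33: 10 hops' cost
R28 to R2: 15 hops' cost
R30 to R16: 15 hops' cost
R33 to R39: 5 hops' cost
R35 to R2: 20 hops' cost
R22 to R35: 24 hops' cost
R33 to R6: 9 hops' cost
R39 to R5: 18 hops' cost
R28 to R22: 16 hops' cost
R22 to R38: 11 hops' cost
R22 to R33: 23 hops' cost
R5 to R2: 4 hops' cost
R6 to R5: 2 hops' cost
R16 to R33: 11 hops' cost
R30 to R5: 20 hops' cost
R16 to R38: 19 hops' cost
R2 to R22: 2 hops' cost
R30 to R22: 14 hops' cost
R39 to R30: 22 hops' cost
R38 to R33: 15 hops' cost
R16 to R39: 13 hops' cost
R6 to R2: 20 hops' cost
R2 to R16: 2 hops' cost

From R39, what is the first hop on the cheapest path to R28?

Enumerating some paths:
R39 - R16 - R2 - R28: 13+2+15 = 30
R39 - R33 - R16 - R2 - R28: 5+11+2+15 = 33
The minimum is 30 hops' cost via R39 - R16 - R2 - R28.
So from R39 the first move is to R16.

R16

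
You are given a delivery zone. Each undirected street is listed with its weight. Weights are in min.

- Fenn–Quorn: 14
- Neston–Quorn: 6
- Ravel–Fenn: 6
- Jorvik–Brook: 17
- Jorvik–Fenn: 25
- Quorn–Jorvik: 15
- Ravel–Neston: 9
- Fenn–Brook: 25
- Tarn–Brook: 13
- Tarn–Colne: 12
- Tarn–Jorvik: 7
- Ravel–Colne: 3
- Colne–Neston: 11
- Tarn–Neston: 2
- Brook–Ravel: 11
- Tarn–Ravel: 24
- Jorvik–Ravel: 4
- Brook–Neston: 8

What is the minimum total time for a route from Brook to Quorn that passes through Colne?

31 min

Best Brook to Colne: Brook–Ravel–Colne costing 14
Shortest Colne→Quorn: Colne–Neston–Quorn = 17
Total via Colne: 14 + 17 = 31 min.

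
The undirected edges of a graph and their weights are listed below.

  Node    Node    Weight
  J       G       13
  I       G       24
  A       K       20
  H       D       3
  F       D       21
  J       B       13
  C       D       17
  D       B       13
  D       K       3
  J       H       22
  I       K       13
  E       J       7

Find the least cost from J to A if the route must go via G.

70

Shortest J→G: J → G = 13
Shortest G→A: G → I → K → A = 57
Total via G: 13 + 57 = 70.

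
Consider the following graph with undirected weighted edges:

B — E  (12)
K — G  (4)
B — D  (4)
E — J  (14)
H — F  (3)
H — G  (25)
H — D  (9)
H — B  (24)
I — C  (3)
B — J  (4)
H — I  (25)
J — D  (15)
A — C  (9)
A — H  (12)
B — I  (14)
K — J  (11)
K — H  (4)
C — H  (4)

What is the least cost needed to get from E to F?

Candidate routes:
E → J → B → D → H → F: 14+4+4+9+3 = 34
E → J → K → H → F: 14+11+4+3 = 32
E → B → D → H → F: 12+4+9+3 = 28
The minimum is 28 via E → B → D → H → F.

28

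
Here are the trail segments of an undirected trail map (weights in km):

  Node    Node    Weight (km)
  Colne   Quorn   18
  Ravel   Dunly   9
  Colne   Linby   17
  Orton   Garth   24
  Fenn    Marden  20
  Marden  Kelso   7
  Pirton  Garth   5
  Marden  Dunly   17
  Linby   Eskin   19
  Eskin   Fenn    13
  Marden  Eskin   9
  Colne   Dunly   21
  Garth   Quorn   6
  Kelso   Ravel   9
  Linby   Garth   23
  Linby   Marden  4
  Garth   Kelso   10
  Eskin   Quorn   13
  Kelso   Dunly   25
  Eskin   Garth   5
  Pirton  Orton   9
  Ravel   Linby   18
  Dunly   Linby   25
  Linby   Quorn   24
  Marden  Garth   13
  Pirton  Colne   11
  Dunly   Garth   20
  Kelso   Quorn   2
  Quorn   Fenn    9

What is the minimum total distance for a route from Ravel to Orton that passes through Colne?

Best Ravel to Colne: Ravel–Kelso–Quorn–Colne costing 29
Best Colne to Orton: Colne–Pirton–Orton costing 20
Total via Colne: 29 + 20 = 49 km.

49 km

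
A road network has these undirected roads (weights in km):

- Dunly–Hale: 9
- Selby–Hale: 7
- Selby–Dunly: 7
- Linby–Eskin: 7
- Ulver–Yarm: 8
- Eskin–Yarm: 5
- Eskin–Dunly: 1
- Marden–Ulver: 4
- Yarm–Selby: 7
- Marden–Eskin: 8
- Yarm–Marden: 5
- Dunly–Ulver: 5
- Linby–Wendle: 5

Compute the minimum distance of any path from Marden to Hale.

18 km

Enumerating some paths:
Marden - Ulver - Dunly - Hale: 4+5+9 = 18
Marden - Yarm - Selby - Hale: 5+7+7 = 19
Marden - Yarm - Eskin - Dunly - Hale: 5+5+1+9 = 20
The minimum is 18 km via Marden - Ulver - Dunly - Hale.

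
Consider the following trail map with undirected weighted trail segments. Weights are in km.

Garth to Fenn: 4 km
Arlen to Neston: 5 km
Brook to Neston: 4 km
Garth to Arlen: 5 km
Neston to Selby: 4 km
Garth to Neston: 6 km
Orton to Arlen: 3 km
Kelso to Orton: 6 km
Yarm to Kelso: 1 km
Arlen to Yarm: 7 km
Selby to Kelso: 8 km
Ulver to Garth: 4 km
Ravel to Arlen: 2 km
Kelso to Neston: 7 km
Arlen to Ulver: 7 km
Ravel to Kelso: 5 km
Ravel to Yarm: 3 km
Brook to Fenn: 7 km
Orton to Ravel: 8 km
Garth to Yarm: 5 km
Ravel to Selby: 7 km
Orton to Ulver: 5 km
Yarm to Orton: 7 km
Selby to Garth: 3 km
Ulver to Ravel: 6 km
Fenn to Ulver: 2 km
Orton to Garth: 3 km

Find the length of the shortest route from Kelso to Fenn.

10 km

Candidate routes:
Kelso–Yarm–Garth–Ulver–Fenn: 1+5+4+2 = 12
Kelso–Yarm–Ravel–Ulver–Fenn: 1+3+6+2 = 12
Kelso–Yarm–Garth–Fenn: 1+5+4 = 10
The minimum is 10 km via Kelso–Yarm–Garth–Fenn.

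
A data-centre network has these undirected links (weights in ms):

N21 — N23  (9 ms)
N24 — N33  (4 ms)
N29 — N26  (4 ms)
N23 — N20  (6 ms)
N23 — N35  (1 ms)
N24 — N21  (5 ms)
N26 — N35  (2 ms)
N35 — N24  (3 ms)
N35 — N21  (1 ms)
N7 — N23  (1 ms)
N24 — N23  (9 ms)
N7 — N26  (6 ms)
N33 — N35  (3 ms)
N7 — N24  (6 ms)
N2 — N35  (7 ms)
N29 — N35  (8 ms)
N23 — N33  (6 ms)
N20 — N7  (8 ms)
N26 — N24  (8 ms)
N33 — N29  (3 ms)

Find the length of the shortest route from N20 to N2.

14 ms

Running Dijkstra from N20:
N20: 0
N23: 6  (via N20)
N35: 7  (via N23)
N7: 7  (via N23)
N21: 8  (via N35)
N26: 9  (via N35)
N33: 10  (via N35)
N24: 10  (via N35)
N29: 13  (via N26)
N2: 14  (via N35)
Shortest route: N20–N23–N35–N2 = 14 ms.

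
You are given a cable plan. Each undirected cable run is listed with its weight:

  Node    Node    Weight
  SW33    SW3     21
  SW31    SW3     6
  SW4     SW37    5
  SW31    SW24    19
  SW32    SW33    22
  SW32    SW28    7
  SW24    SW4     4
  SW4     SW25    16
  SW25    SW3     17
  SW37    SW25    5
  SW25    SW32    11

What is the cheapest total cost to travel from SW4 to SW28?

28

Compare a few routes:
SW4–SW25–SW32–SW28: 16+11+7 = 34
SW4–SW37–SW25–SW32–SW28: 5+5+11+7 = 28
SW4–SW24–SW31–SW3–SW25–SW32–SW28: 4+19+6+17+11+7 = 64
The minimum is 28 via SW4–SW37–SW25–SW32–SW28.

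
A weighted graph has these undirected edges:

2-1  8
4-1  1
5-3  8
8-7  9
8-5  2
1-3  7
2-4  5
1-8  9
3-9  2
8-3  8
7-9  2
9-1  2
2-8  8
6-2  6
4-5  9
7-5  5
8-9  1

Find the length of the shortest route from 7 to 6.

Settle nodes by increasing distance from 7:
7: 0
9: 2  (via 7)
8: 3  (via 9)
1: 4  (via 9)
3: 4  (via 9)
4: 5  (via 1)
5: 5  (via 7)
2: 10  (via 4)
6: 16  (via 2)
Shortest route: 7 → 9 → 1 → 4 → 2 → 6 = 16.

16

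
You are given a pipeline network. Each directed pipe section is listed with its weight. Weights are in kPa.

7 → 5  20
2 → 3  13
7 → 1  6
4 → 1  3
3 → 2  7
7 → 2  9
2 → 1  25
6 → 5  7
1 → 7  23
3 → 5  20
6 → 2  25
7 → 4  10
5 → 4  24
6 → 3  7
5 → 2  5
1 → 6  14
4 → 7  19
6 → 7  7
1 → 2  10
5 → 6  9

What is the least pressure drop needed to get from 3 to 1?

Settle nodes by increasing distance from 3:
3: 0
2: 7  (via 3)
5: 20  (via 3)
6: 29  (via 5)
1: 32  (via 2)
Shortest route: 3–2–1 = 32 kPa.

32 kPa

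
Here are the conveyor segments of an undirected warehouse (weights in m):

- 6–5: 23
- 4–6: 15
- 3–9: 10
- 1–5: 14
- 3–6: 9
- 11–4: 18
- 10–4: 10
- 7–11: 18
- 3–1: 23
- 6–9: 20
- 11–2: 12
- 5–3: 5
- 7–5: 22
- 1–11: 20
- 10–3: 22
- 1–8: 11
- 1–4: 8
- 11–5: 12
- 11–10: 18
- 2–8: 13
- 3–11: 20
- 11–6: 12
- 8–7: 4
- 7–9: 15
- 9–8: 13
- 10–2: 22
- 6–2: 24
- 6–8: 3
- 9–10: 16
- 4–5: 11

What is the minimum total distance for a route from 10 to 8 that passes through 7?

35 m

Best 10 to 7: 10–9–7 costing 31
Best 7 to 8: 7–8 costing 4
Total via 7: 31 + 4 = 35 m.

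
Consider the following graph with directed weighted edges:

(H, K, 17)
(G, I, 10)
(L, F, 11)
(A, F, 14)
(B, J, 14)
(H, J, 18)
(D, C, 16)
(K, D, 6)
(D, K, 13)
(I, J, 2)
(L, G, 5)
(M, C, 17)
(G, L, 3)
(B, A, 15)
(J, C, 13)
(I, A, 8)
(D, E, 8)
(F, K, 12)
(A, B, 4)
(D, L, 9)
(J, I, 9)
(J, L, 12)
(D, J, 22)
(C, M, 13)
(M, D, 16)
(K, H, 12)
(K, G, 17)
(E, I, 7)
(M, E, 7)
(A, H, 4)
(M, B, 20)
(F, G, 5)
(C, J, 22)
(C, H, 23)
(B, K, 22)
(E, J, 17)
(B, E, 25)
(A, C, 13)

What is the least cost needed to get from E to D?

Shortest distances from E:
E: 0
I: 7  (via E)
J: 9  (via I)
A: 15  (via I)
B: 19  (via A)
H: 19  (via A)
L: 21  (via J)
C: 22  (via J)
G: 26  (via L)
F: 29  (via A)
M: 35  (via C)
K: 36  (via H)
D: 42  (via K)
Shortest route: E–I–A–H–K–D = 42.

42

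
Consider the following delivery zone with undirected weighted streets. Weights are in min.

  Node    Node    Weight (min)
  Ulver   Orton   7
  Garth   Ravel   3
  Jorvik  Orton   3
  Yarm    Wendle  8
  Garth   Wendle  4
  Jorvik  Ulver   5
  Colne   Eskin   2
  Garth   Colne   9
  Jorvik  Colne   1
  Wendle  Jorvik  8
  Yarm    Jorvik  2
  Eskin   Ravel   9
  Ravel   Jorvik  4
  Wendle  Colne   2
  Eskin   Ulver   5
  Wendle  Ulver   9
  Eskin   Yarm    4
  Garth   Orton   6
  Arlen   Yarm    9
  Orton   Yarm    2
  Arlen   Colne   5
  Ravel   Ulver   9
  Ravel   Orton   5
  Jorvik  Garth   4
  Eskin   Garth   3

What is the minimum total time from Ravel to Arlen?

10 min

Enumerating some paths:
Ravel → Garth → Eskin → Colne → Arlen: 3+3+2+5 = 13
Ravel → Jorvik → Colne → Arlen: 4+1+5 = 10
Ravel → Garth → Jorvik → Colne → Arlen: 3+4+1+5 = 13
Cheapest is Ravel → Jorvik → Colne → Arlen at 10 min.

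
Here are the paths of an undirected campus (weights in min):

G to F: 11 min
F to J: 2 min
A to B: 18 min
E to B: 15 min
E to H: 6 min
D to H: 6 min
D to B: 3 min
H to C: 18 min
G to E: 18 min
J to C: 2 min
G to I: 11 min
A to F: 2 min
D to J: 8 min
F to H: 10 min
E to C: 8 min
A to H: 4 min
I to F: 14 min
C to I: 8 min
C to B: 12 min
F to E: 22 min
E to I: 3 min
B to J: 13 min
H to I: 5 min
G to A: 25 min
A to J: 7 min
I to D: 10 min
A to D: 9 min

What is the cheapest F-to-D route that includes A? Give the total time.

11 min

Best F to A: F → A costing 2
Shortest A→D: A → D = 9
Total via A: 2 + 9 = 11 min.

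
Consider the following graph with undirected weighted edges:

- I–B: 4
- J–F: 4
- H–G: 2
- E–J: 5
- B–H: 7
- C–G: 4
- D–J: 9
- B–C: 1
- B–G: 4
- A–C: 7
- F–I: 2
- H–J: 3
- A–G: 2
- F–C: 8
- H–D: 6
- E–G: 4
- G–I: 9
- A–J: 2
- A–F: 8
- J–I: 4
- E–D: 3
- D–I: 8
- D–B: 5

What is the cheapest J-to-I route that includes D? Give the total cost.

Best J to D: J → E → D costing 8
Shortest D→I: D → I = 8
Total via D: 8 + 8 = 16.

16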